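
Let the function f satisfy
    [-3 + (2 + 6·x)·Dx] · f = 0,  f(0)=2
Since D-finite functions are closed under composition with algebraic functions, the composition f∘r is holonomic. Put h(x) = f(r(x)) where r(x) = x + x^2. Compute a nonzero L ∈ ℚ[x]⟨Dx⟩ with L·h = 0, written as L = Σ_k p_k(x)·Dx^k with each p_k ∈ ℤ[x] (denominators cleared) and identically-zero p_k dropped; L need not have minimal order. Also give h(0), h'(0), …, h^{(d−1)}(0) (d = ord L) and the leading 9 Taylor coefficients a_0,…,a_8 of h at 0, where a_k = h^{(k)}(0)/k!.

f: a_k = 2, 3, -9/4, 27/8, -405/64, 1701/128, -15309/512, 72171/1024, -2814669/16384, …
h₀=f(r): pull back L_f along r ⇒ L₀.
L = (-3 - 6·x) + (2 + 6·x + 6·x^2)·Dx  (order 1).
h: a_k = 2, 3, 3/4, -9/8, 99/64, -243/128, 999/512, -1377/1024, -6237/16384, …
ICs: h(0) = 2.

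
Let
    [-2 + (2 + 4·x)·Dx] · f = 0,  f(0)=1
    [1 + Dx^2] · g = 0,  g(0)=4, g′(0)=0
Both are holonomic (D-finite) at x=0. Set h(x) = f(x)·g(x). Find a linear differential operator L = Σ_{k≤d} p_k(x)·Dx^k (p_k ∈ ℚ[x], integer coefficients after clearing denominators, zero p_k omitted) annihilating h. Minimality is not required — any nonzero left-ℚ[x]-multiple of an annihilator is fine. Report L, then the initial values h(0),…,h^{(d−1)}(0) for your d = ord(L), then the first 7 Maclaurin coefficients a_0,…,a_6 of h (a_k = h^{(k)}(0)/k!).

L = (4 + 4·x + 4·x^2) + (-2 - 4·x)·Dx + (1 + 4·x + 4·x^2)·Dx^2  (order 2).
h: a_k = 4, 4, -4, 0, -4/3, 8/3, -184/45, …
ICs: h(0) = 4, h′(0) = 4.

f: a_k = 1, 1, -1/2, 1/2, -5/8, 7/8, -21/16, …
g: a_k = 4, 0, -2, 0, 1/6, 0, -1/180, …
f·g: L₀ = L_f ⊗_s L_g, ord ≤ 1·2.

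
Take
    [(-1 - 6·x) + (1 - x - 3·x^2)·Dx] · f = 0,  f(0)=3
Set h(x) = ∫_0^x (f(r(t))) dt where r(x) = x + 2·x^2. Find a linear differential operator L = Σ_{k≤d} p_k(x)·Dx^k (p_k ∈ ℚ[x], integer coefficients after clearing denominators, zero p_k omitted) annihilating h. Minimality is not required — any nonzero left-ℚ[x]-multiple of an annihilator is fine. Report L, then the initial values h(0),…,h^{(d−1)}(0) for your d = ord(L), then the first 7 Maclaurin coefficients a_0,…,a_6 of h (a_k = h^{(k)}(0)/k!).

f: a_k = 3, 3, 12, 21, 57, 120, 291, …
h₀=f(r): pull back L_f along r ⇒ L₀.
h=∫h₀ ⇒ L = L₀·Dx.
L = (1 + 10·x + 36·x^2 + 48·x^3)·Dx + (-1 + x + 5·x^2 + 12·x^3 + 12·x^4)·Dx^2  (order 2).
h: a_k = 0, 3, 3/2, 6, 69/4, 231/5, 138, …
ICs: h(0) = 0, h′(0) = 3.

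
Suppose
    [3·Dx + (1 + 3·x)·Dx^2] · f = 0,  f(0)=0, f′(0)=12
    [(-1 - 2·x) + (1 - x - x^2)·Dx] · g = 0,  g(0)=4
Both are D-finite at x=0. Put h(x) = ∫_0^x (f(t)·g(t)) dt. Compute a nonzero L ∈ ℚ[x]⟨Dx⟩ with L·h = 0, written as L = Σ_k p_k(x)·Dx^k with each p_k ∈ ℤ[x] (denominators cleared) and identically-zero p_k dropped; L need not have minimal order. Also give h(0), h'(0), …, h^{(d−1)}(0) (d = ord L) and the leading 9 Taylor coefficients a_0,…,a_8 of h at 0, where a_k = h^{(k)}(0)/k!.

L = (5 + 12·x)·Dx + (-1 + 13·x + 15·x^2)·Dx^2 + (-1 - 2·x + 4·x^2 + 3·x^3)·Dx^3  (order 3).
h: a_k = 0, 0, 24, -8, 42, -36, 638/5, -6792/35, 38553/70, …
ICs: h(0) = 0, h′(0) = 0, h′′(0) = 48.

f: a_k = 0, 12, -18, 36, -81, 972/5, -486, 8748/7, -6561/2, …
g: a_k = 4, 4, 8, 12, 20, 32, 52, 84, 136, …
L₀ := L_f ⊗_s L_g (sym. prod.), ord ≤ 2.
∫: right-multiply L₀ by Dx.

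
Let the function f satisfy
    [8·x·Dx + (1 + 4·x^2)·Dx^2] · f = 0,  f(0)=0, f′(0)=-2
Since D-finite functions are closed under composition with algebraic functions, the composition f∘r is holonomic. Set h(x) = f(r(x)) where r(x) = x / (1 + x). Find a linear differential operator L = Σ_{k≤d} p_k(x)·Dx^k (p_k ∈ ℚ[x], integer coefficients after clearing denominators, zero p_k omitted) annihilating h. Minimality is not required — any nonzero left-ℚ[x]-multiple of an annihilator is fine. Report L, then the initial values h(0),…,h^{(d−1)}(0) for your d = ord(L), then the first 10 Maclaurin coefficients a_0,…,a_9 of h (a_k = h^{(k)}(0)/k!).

L = (2 + 10·x)·Dx + (1 + 2·x + 5·x^2)·Dx^2  (order 2).
h: a_k = 0, -2, 2, 2/3, -6, 38/5, 22/3, -278/7, 42, 718/9, …
ICs: h(0) = 0, h′(0) = -2.

f: a_k = 0, -2, 0, 8/3, 0, -32/5, 0, 128/7, 0, -512/9, …
L₀ from L_f via x↦r, Dx↦r'^{-1}Dx.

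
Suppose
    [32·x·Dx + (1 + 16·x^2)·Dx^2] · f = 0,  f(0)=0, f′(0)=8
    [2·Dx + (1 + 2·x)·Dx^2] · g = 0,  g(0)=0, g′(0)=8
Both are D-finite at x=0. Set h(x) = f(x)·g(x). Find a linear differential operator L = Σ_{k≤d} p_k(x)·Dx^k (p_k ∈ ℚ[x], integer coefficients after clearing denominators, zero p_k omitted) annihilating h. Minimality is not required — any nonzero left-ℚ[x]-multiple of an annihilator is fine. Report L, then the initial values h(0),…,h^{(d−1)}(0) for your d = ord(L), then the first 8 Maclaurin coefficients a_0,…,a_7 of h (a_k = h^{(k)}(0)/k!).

f: a_k = 0, 8, 0, -128/3, 0, 2048/5, 0, -32768/7, …
g: a_k = 0, 8, -8, 32/3, -16, 128/5, -128/3, 512/7, …
f·g: L₀ = L_f ⊗_s L_g, ord ≤ 2·2.
L = (2304 + 8960·x + 114688·x^2 + 552960·x^3 + 983040·x^4 + 851968·x^5 + 1048576·x^7)·Dx + (1032 + 14720·x + 111872·x^2 + 616448·x^3 + 1884160·x^4 + 3047424·x^5 + 2293760·x^6 + 1572864·x^7 + 3670016·x^8)·Dx^2 + (72 + 2512·x + 19968·x^2 + 99072·x^3 + 393216·x^4 + 1019904·x^5 + 1572864·x^6 + 1376256·x^7 + 1572864·x^8 + 2097152·x^9)·Dx^3 + (17 + 132·x + 964·x^2 + 4864·x^3 + 18432·x^4 + 55296·x^5 + 129024·x^6 + 196608·x^7 + 196608·x^8 + 262144·x^9 + 262144·x^10)·Dx^4  (order 4).
h: a_k = 0, 0, 64, -64, -256, 640/3, 136192/45, -44032/15, …
ICs: h(0) = 0, h′(0) = 0, h′′(0) = 128, h′′′(0) = -384.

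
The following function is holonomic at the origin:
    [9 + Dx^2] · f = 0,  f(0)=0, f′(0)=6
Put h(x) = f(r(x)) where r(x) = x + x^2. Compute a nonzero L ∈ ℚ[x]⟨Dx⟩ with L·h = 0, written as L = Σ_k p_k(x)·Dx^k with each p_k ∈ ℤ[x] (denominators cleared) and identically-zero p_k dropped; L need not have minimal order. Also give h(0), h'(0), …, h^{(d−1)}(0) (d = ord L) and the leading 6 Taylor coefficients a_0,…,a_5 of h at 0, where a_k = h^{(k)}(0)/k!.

L = (9 + 54·x + 108·x^2 + 72·x^3) - 2·Dx + (1 + 2·x)·Dx^2  (order 2).
h: a_k = 0, 6, 6, -9, -27, -459/20, …
ICs: h(0) = 0, h′(0) = 6.

f: a_k = 0, 6, 0, -9, 0, 81/20, …
h₀=f(r): pull back L_f along r ⇒ L₀.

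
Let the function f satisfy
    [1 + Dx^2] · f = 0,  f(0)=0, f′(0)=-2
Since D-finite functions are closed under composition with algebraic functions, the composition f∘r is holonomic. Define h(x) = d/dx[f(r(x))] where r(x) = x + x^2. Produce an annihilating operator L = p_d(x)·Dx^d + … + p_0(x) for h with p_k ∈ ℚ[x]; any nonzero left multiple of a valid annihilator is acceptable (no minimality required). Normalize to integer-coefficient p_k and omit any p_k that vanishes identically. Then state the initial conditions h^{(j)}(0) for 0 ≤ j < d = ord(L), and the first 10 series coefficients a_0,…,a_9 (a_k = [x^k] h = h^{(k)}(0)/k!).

L = (13 + 8·x + 24·x^2 + 32·x^3 + 16·x^4) + (-6 - 12·x)·Dx + (1 + 4·x + 4·x^2)·Dx^2  (order 2).
h: a_k = -2, -4, 1, 4, 59/12, 3/2, -419/360, -59/45, -13609/20160, -19/672, …
ICs: h(0) = -2, h′(0) = -4.

f: a_k = 0, -2, 0, 1/3, 0, -1/60, 0, 1/2520, 0, -1/181440, …
f∘r: x↦r, Dx↦Dx/r' in L_f ⇒ L₀.
Derive L from L₀ (diff closure).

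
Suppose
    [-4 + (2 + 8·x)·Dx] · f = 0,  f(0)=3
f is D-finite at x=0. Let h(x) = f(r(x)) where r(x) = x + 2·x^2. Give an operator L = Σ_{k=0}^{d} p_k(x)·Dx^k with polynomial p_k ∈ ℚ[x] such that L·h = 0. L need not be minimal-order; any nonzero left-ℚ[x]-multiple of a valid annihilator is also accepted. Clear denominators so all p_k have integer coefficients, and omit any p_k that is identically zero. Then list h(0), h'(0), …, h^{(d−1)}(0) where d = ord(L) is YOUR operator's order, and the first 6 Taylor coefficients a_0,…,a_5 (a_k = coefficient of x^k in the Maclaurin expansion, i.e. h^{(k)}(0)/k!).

f: a_k = 3, 6, -6, 12, -30, 84, …
f∘r: x↦r, Dx↦Dx/r' in L_f ⇒ L₀.
L = (-2 - 8·x) + (1 + 4·x + 8·x^2)·Dx  (order 1).
h: a_k = 3, 6, 6, -12, 18, -12, …
ICs: h(0) = 3.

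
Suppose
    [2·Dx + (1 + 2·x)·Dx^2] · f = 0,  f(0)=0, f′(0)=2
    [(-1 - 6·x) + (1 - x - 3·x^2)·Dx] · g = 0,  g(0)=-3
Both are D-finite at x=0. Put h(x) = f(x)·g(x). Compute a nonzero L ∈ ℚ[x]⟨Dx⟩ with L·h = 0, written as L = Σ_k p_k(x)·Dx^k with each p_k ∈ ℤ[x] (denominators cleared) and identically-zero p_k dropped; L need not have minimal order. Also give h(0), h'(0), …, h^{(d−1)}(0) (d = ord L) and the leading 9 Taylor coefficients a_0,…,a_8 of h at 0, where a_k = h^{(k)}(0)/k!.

L = (8 + 24·x) + (18·x + 30·x^2)·Dx + (-1 - x + 5·x^2 + 6·x^3)·Dx^2  (order 2).
h: a_k = 0, -6, 0, -26, -14, -556/5, -606/5, -17838/35, -27204/35, …
ICs: h(0) = 0, h′(0) = -6.

f: a_k = 0, 2, -2, 8/3, -4, 32/5, -32/3, 128/7, -32, …
g: a_k = -3, -3, -12, -21, -57, -120, -291, -651, -1524, …
Sym-product of L_f,L_g gives L₀ (≤ ord 2).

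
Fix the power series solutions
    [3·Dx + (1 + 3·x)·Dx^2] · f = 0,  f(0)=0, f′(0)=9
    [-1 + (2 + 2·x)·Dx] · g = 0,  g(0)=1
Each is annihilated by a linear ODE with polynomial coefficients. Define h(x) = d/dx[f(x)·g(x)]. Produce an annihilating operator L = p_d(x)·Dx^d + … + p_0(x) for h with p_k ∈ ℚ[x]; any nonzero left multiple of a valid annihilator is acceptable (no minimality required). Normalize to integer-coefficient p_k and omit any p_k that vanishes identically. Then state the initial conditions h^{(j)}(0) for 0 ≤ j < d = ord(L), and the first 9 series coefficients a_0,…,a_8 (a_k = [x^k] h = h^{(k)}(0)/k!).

f: a_k = 0, 9, -27/2, 27, -243/4, 729/5, -729/2, 6561/7, -19683/8, …
g: a_k = 1, 1/2, -1/8, 1/16, -5/128, 7/256, -21/1024, 33/2048, -429/32768, …
Sym-product of L_f,L_g gives L₀ (≤ ord 2).
h=h₀': d/dx-closure on L₀ ⇒ L.
L = (-13 - 6·x + 3·x^2) + (-32 - 56·x + 24·x^3)·Dx + (-4 - 16·x - 8·x^2 + 16·x^3 + 12·x^4)·Dx^2  (order 2).
h: a_k = 9, -18, 459/8, -180, 70947/128, -540567/320, 26213571/5120, -34648749/2240, 10698928173/229376, …
ICs: h(0) = 9, h′(0) = -18.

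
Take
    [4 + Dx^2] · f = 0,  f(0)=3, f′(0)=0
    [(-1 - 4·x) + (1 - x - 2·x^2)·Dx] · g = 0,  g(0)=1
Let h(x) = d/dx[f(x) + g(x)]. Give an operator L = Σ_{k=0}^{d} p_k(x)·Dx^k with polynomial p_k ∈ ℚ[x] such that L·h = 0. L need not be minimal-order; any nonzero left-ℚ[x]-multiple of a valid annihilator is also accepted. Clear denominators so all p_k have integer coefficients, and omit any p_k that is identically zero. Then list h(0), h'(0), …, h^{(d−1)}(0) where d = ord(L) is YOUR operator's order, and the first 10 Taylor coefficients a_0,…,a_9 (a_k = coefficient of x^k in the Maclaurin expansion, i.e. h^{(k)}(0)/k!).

L = (576 + 2400·x + 5616·x^2 + 3360·x^3 + 3840·x^4 + 1152·x^5 + 768·x^6) + (-68 - 236·x + 240·x^2 + 488·x^3 + 560·x^4 + 672·x^5 + 448·x^6 + 256·x^7)·Dx + (144 + 600·x + 1404·x^2 + 840·x^3 + 960·x^4 + 288·x^5 + 192·x^6)·Dx^2 + (-17 - 59·x + 60·x^2 + 122·x^3 + 140·x^4 + 168·x^5 + 112·x^6 + 64·x^7)·Dx^3  (order 3).
h: a_k = 1, -6, 15, 52, 105, 1282/5, 595, 143656/105, 3069, 6454342/945, …
ICs: h(0) = 1, h′(0) = -6, h′′(0) = 30.

f: a_k = 3, 0, -6, 0, 2, 0, -4/15, 0, 2/105, 0, …
g: a_k = 1, 1, 3, 5, 11, 21, 43, 85, 171, 341, …
Sum ⇒ L₀ = lclm(L_f,L_g) in ℚ(x)⟨Dx⟩.
Derive L from L₀ (diff closure).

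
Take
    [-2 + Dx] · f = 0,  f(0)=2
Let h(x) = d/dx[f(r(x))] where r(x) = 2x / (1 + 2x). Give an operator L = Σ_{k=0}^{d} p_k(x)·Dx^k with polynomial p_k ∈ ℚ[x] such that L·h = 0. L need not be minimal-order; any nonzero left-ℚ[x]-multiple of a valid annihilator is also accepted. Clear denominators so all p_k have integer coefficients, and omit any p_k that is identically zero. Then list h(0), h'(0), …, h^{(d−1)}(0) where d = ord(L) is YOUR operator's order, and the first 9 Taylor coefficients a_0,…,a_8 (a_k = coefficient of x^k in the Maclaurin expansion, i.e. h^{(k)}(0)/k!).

f: a_k = 2, 4, 4, 8/3, 4/3, 8/15, 8/45, 16/315, 4/315, …
Substitute x→r, Dx→(1/r')Dx; clear ⇒ L₀.
h=h₀': d/dx-closure on L₀ ⇒ L.
L = -8·x + (-1 - 4·x - 4·x^2)·Dx  (order 1).
h: a_k = 8, 0, -32, 256/3, -128, 1024/15, 2560/9, -131072/105, 145408/45, …
ICs: h(0) = 8.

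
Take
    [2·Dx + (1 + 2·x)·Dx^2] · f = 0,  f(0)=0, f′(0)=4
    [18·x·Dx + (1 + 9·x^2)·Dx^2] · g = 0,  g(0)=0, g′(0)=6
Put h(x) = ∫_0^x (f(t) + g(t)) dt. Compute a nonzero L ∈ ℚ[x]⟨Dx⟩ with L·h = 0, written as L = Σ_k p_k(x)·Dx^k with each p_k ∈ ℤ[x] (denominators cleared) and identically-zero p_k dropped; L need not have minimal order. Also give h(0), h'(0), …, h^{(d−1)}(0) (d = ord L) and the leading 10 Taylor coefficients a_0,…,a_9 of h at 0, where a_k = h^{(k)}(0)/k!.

f: a_k = 0, 4, -4, 16/3, -8, 64/5, -64/3, 256/7, -64, 1024/9, …
g: a_k = 0, 6, 0, -18, 0, 486/5, 0, -4374/7, 0, 4374, …
Weyl lclm of L_f,L_g ⇒ L₀ (ord ≤ 4).
h=∫h₀ ⇒ L = L₀·Dx.
L = (-18 - 108·x + 486·x^2 + 324·x^3)·Dx^2 + (-13 - 36·x + 135·x^2 + 972·x^3 + 648·x^4)·Dx^3 + (-1 + 7·x + 18·x^2 + 81·x^3 + 243·x^4 + 162·x^5)·Dx^4  (order 4).
h: a_k = 0, 0, 5, -4/3, -19/6, -8/5, 55/3, -64/21, -2059/28, -64/9, …
ICs: h(0) = 0, h′(0) = 0, h′′(0) = 10, h′′′(0) = -8.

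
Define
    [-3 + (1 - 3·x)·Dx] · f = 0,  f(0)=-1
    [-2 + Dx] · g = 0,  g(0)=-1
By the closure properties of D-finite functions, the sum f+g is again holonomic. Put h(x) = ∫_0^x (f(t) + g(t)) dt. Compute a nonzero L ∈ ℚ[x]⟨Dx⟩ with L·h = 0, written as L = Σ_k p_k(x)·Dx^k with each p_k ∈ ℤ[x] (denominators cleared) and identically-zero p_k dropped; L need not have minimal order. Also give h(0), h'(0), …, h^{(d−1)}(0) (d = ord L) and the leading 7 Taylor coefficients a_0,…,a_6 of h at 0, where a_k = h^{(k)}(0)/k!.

L = (-24 - 36·x)·Dx + (14 + 24·x - 36·x^2)·Dx^2 + (-1 - 3·x + 18·x^2)·Dx^3  (order 3).
h: a_k = 0, -2, -5/2, -11/3, -85/12, -49/3, -3649/90, …
ICs: h(0) = 0, h′(0) = -2, h′′(0) = -5.

f: a_k = -1, -3, -9, -27, -81, -243, -729, …
g: a_k = -1, -2, -2, -4/3, -2/3, -4/15, -4/45, …
Sum ⇒ L₀ = lclm(L_f,L_g) in ℚ(x)⟨Dx⟩.
∫: right-multiply L₀ by Dx.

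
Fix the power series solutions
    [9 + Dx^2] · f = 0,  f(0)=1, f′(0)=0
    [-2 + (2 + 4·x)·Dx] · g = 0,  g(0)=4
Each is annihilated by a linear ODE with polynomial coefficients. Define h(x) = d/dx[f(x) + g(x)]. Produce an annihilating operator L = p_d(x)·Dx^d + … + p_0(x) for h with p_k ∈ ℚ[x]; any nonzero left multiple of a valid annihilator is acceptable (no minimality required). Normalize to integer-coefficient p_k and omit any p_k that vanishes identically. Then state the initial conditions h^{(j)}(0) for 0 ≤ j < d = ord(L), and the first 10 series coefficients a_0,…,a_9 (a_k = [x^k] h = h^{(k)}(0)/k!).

f: a_k = 1, 0, -9/2, 0, 27/8, 0, -81/80, 0, 729/4480, 0, …
g: a_k = 4, 4, -2, 2, -5/2, 7/2, -21/4, 33/4, -429/32, 715/32, …
h₀=f+g: left-lcm gives L₀, ord ≤ 3.
h₀' ⇒ L via d/dx closure of L₀.
L = (-18 - 27·x - 27·x^2) + (-9 - 45·x - 81·x^2 - 54·x^3)·Dx + (-2 - 3·x - 3·x^2)·Dx^2 + (-1 - 5·x - 9·x^2 - 6·x^3)·Dx^3  (order 3).
h: a_k = 4, -13, 6, 7/2, 35/2, -1503/40, 231/4, -59331/560, 6435/32, -1702429/4480, …
ICs: h(0) = 4, h′(0) = -13, h′′(0) = 12.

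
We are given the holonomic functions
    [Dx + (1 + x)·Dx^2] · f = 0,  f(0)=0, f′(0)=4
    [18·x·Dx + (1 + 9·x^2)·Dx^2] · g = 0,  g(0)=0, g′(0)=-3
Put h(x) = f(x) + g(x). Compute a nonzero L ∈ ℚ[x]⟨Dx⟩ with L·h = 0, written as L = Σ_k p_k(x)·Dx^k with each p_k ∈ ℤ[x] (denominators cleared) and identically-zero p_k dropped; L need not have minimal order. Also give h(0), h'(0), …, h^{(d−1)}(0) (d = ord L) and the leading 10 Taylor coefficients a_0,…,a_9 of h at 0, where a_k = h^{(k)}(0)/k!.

L = (-18 - 54·x + 486·x^2 + 162·x^3)·Dx + (-20 - 36·x + 432·x^2 + 972·x^3 + 324·x^4)·Dx^2 + (-1 + 17·x + 18·x^2 + 162·x^3 + 243·x^4 + 81·x^5)·Dx^3  (order 3).
h: a_k = 0, 1, -2, 31/3, -1, -239/5, -2/3, 313, -1/2, -19679/9, …
ICs: h(0) = 0, h′(0) = 1, h′′(0) = -4.

f: a_k = 0, 4, -2, 4/3, -1, 4/5, -2/3, 4/7, -1/2, 4/9, …
g: a_k = 0, -3, 0, 9, 0, -243/5, 0, 2187/7, 0, -2187, …
Sum ⇒ L₀ = lclm(L_f,L_g) in ℚ(x)⟨Dx⟩.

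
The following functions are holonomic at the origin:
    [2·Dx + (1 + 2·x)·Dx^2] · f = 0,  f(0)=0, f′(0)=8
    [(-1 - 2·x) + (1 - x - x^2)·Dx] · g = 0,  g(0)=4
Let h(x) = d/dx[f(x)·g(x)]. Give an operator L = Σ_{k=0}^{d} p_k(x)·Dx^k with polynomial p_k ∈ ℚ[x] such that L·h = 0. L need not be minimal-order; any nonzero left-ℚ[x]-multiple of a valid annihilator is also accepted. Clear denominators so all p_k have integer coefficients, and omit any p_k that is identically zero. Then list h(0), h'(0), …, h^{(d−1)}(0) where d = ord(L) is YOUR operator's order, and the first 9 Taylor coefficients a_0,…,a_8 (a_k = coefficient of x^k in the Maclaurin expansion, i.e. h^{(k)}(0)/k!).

L = (14 + 36·x + 36·x^2) + (1 + 16·x + 42·x^2 + 28·x^3)·Dx + (-1 - 3·x + x^2 + 8·x^3 + 4·x^4)·Dx^2  (order 2).
h: a_k = 32, 0, 224, 128/3, 2816/3, 832/5, 53344/15, 6656/35, 90848/7, …
ICs: h(0) = 32, h′(0) = 0.

f: a_k = 0, 8, -8, 32/3, -16, 128/5, -128/3, 512/7, -128, …
g: a_k = 4, 4, 8, 12, 20, 32, 52, 84, 136, …
Product ⇒ symmetric product L₀, ord ≤ 2.
h₀' ⇒ L via d/dx closure of L₀.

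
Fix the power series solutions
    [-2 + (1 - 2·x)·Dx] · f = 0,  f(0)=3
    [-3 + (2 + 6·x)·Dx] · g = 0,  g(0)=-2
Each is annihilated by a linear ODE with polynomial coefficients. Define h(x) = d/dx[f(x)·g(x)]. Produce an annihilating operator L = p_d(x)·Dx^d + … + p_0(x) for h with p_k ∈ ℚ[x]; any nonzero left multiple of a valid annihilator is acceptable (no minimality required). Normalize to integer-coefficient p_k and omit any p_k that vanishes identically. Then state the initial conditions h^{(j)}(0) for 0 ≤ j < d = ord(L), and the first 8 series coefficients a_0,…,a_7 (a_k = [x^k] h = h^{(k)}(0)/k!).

L = (47 + 252·x + 108·x^2) + (-14 - 26·x + 72·x^2 + 72·x^3)·Dx  (order 1).
h: a_k = -21, -141/2, -1935/8, -9105/16, -207615/128, -858771/256, -9530787/1024, -35125305/2048, …
ICs: h(0) = -21.

f: a_k = 3, 6, 12, 24, 48, 96, 192, 384, …
g: a_k = -2, -3, 9/4, -27/8, 405/64, -1701/128, 15309/512, -72171/1024, …
Product ⇒ symmetric product L₀, ord ≤ 1.
h=h₀': d/dx-closure on L₀ ⇒ L.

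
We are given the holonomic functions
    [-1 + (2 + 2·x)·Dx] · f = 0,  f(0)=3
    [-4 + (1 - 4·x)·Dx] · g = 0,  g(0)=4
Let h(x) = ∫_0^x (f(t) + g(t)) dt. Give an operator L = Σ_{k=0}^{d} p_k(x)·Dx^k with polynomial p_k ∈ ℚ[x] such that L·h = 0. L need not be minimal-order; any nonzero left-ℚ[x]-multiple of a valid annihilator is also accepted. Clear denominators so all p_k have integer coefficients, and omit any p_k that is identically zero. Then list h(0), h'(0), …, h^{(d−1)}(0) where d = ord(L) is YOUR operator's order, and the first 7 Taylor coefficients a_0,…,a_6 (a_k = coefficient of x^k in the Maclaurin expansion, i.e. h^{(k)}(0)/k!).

L = (68 + 48·x)·Dx + (-129 - 248·x - 144·x^2)·Dx^2 + (14 - 18·x - 128·x^2 - 96·x^3)·Dx^3  (order 3).
h: a_k = 0, 7, 35/4, 509/24, 4099/64, 131057/640, 1048597/1536, …
ICs: h(0) = 0, h′(0) = 7, h′′(0) = 35/2.

f: a_k = 3, 3/2, -3/8, 3/16, -15/128, 21/256, -63/1024, …
g: a_k = 4, 16, 64, 256, 1024, 4096, 16384, …
L₀ := lclm(L_f,L_g); ord L₀ ≤ 1+1.
∫: right-multiply L₀ by Dx.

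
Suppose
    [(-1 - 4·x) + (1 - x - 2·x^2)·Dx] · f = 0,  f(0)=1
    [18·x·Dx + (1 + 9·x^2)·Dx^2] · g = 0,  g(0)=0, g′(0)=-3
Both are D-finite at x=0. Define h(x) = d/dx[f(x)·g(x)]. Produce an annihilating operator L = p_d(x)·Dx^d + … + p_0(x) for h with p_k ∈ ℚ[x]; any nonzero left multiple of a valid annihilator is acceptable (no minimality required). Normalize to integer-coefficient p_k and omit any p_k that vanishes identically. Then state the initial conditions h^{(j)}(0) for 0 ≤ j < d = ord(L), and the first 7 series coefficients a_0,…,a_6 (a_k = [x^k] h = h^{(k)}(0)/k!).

L = (-30 + 2106·x^2 + 3888·x^3 + 11664·x^4) + (15 + 78·x + 27·x^2 + 306·x^3 + 3888·x^4 + 7776·x^5)·Dx + (-2 - 7·x - 59·x^2 + 9·x^3 - 261·x^4 + 648·x^5 + 972·x^6)·Dx^2  (order 2).
h: a_k = -3, -6, 0, -24, -273, -1998/5, 4782/5, …
ICs: h(0) = -3, h′(0) = -6.

f: a_k = 1, 1, 3, 5, 11, 21, 43, …
g: a_k = 0, -3, 0, 9, 0, -243/5, 0, …
Product ⇒ symmetric product L₀, ord ≤ 2.
Derive L from L₀ (diff closure).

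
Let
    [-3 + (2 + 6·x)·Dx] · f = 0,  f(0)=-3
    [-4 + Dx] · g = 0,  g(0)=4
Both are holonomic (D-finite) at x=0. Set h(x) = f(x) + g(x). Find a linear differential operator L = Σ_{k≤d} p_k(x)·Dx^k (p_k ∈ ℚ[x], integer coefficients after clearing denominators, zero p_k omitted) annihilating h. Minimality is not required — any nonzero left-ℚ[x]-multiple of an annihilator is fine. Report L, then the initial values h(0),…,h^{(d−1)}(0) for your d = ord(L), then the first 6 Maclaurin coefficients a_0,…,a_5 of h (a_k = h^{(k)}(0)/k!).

L = (132 + 288·x) + (-73 - 384·x - 576·x^2)·Dx + (10 + 78·x + 144·x^2)·Dx^2  (order 2).
h: a_k = 1, 23/2, 283/8, 1805/48, 20029/384, 54527/3840, …
ICs: h(0) = 1, h′(0) = 23/2.

f: a_k = -3, -9/2, 27/8, -81/16, 1215/128, -5103/256, …
g: a_k = 4, 16, 32, 128/3, 128/3, 512/15, …
h₀=f+g: left-lcm gives L₀, ord ≤ 2.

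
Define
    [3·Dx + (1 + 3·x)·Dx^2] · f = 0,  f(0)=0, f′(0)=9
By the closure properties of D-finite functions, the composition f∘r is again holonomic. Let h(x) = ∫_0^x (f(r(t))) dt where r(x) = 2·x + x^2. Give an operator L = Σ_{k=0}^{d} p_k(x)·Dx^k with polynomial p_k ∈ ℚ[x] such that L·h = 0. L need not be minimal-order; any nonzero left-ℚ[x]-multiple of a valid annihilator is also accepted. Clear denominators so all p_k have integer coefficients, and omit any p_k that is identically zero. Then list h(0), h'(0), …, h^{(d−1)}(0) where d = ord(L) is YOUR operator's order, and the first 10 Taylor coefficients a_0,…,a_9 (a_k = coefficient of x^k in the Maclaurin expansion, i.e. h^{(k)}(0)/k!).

f: a_k = 0, 9, -27/2, 27, -243/4, 729/5, -729/2, 6561/7, -19683/8, 6561, …
f∘r: x↦r, Dx↦Dx/r' in L_f ⇒ L₀.
h=∫₀ˣh₀: take L = L₀·Dx.
L = (5 + 6·x + 3·x^2)·Dx^2 + (1 + 7·x + 9·x^2 + 3·x^3)·Dx^3  (order 3).
h: a_k = 0, 0, 9, -15, 81/2, -1323/10, 2403/5, -13095/7, 214083/28, -129627/4, …
ICs: h(0) = 0, h′(0) = 0, h′′(0) = 18.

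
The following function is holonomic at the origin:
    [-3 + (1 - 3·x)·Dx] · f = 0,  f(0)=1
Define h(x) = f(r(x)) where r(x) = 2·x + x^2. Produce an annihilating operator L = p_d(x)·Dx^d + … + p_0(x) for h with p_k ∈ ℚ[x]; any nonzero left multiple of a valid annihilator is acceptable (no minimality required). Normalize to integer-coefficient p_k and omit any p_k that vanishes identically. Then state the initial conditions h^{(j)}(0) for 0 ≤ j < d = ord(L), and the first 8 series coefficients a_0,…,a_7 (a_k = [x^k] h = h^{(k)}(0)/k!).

L = (6 + 6·x) + (-1 + 6·x + 3·x^2)·Dx  (order 1).
h: a_k = 1, 6, 39, 252, 1629, 10530, 68067, 439992, …
ICs: h(0) = 1.

f: a_k = 1, 3, 9, 27, 81, 243, 729, 2187, …
Substitute x→r, Dx→(1/r')Dx; clear ⇒ L₀.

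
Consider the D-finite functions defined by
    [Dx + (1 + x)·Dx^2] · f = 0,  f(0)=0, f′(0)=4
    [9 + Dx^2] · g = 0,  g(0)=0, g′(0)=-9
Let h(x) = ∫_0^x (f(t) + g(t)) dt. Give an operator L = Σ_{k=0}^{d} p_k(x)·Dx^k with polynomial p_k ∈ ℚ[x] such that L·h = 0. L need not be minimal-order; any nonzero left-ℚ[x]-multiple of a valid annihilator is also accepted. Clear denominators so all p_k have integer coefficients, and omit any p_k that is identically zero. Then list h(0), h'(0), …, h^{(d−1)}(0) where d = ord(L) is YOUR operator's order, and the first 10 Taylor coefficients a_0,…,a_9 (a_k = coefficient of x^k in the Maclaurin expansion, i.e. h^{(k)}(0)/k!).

L = (135 + 162·x + 81·x^2)·Dx^2 + (99 + 261·x + 243·x^2 + 81·x^3)·Dx^3 + (15 + 18·x + 9·x^2)·Dx^4 + (11 + 29·x + 27·x^2 + 9·x^3)·Dx^5  (order 5).
h: a_k = 0, 0, -5/2, -2/3, 89/24, -1/5, -211/240, -2/21, 1049/4480, -1/18, …
ICs: h(0) = 0, h′(0) = 0, h′′(0) = -5, h′′′(0) = -4, h′′′′(0) = 89.

f: a_k = 0, 4, -2, 4/3, -1, 4/5, -2/3, 4/7, -1/2, 4/9, …
g: a_k = 0, -9, 0, 27/2, 0, -243/40, 0, 729/560, 0, -729/4480, …
h₀=f+g: left-lcm gives L₀, ord ≤ 4.
h=∫h₀ ⇒ L = L₀·Dx.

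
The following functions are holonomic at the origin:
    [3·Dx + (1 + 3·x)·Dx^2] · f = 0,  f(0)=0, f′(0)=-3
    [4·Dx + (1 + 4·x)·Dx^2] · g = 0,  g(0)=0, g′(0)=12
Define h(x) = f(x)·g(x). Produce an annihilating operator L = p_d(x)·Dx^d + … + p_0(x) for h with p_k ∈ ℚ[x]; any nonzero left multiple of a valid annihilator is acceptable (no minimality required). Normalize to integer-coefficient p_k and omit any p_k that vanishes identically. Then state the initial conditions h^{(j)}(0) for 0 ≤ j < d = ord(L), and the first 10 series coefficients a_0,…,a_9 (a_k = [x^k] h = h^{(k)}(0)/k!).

f: a_k = 0, -3, 9/2, -9, 81/4, -243/5, 243/2, -2187/7, 6561/8, -2187, …
g: a_k = 0, 12, -24, 64, -192, 3072/5, -2048, 49152/7, -24576, 262144/3, …
Product ⇒ symmetric product L₀, ord ≤ 4.
L = (600 + 4032·x + 6912·x^2)·Dx + (854 + 8808·x + 30240·x^2 + 34560·x^3)·Dx^2 + (172 + 2380·x + 12312·x^2 + 28224·x^3 + 24192·x^4)·Dx^3 + (7 + 122·x + 847·x^2 + 2928·x^3 + 5040·x^4 + 3456·x^5)·Dx^4  (order 4).
h: a_k = 0, 0, -36, 126, -408, 1323, -21762/5, 72786/5, -346320/7, 1706463/10, …
ICs: h(0) = 0, h′(0) = 0, h′′(0) = -72, h′′′(0) = 756.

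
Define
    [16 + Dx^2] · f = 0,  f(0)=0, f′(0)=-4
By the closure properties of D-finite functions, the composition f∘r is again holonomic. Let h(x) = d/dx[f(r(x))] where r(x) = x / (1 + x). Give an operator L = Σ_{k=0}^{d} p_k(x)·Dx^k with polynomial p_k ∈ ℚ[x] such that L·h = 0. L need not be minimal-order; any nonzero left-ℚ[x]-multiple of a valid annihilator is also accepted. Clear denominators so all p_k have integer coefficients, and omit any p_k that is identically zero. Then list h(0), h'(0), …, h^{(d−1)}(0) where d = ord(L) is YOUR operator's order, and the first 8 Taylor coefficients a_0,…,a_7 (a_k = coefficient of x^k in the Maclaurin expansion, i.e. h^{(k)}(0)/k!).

f: a_k = 0, -4, 0, 32/3, 0, -128/15, 0, 1024/315, …
h₀=f(r): pull back L_f along r ⇒ L₀.
Derive L from L₀ (diff closure).
L = (22 + 12·x + 6·x^2) + (6 + 18·x + 18·x^2 + 6·x^3)·Dx + (1 + 4·x + 6·x^2 + 4·x^3 + x^4)·Dx^2  (order 2).
h: a_k = -4, 8, 20, -112, 772/3, -360, 9844/45, 20128/45, …
ICs: h(0) = -4, h′(0) = 8.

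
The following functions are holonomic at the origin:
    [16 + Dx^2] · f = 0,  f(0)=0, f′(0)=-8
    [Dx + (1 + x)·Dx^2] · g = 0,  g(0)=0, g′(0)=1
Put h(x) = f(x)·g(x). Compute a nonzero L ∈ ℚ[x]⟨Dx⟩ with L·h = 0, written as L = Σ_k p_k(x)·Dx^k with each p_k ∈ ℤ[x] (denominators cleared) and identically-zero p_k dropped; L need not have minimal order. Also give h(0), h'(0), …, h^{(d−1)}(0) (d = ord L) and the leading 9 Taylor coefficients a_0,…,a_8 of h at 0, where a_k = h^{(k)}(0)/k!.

f: a_k = 0, -8, 0, 64/3, 0, -256/15, 0, 2048/315, 0, …
g: a_k = 0, 1, -1/2, 1/3, -1/4, 1/5, -1/6, 1/7, -1/8, …
h₀=f·g: eliminate ⇒ L₀, order ≤ 2·2.
L = (15072 + 62976·x + 97024·x^2 + 65536·x^3 + 16384·x^4) + (1984 + 6080·x + 6144·x^2 + 2048·x^3)·Dx + (1950 + 8000·x + 12192·x^2 + 8192·x^3 + 2048·x^4)·Dx^2 + (124 + 380·x + 384·x^2 + 128·x^3)·Dx^3 + (63 + 254·x + 383·x^2 + 256·x^3 + 64·x^4)·Dx^4  (order 4).
h: a_k = 0, 0, -8, 4, 56/3, -26/3, -104/9, 68/15, 248/63, …
ICs: h(0) = 0, h′(0) = 0, h′′(0) = -16, h′′′(0) = 24.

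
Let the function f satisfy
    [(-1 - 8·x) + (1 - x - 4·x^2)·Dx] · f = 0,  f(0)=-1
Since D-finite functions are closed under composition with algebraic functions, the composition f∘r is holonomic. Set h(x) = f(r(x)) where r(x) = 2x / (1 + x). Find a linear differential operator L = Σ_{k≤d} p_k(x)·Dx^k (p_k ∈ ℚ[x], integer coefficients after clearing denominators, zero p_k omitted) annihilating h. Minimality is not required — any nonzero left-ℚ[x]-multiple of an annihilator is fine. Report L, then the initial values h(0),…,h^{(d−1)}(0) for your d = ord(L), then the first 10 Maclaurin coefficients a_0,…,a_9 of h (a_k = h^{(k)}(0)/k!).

L = (2 + 34·x) + (-1 - x + 17·x^2 + 17·x^3)·Dx  (order 1).
h: a_k = -1, -2, -18, -34, -306, -578, -5202, -9826, -88434, -167042, …
ICs: h(0) = -1.

f: a_k = -1, -1, -5, -9, -29, -65, -181, -441, -1165, -2929, …
L₀ from L_f via x↦r, Dx↦r'^{-1}Dx.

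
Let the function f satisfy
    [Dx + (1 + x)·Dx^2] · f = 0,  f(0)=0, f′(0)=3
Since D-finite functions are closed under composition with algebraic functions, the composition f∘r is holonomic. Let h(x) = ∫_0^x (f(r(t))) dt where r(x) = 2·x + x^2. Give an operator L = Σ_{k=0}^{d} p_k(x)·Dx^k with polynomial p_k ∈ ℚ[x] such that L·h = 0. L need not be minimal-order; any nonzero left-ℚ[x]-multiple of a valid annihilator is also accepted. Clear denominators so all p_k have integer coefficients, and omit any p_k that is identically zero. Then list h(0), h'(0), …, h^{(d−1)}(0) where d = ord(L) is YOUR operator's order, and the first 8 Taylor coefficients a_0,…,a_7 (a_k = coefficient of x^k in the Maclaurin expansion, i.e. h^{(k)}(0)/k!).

L = Dx^2 + (1 + x)·Dx^3  (order 3).
h: a_k = 0, 0, 3, -1, 1/2, -3/10, 1/5, -1/7, …
ICs: h(0) = 0, h′(0) = 0, h′′(0) = 6.

f: a_k = 0, 3, -3/2, 1, -3/4, 3/5, -1/2, 3/7, …
L₀ from L_f via x↦r, Dx↦r'^{-1}Dx.
∫: right-multiply L₀ by Dx.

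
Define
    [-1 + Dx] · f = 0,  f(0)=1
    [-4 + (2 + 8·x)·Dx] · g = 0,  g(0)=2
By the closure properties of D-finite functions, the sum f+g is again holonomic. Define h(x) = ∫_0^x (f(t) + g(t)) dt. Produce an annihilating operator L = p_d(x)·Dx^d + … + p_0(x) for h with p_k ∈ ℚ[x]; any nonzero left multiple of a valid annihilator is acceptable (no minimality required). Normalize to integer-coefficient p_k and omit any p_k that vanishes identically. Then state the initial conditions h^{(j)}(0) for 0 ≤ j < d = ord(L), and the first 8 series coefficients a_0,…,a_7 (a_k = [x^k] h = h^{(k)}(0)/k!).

f: a_k = 1, 1, 1/2, 1/6, 1/24, 1/120, 1/720, 1/5040, …
g: a_k = 2, 4, -4, 8, -20, 56, -168, 528, …
Sum ⇒ L₀ = lclm(L_f,L_g) in ℚ(x)⟨Dx⟩.
h=∫h₀ ⇒ L = L₀·Dx.
L = (6 + 8·x)·Dx + (-5 - 8·x - 16·x^2)·Dx^2 + (-1 + 16·x^2)·Dx^3  (order 3).
h: a_k = 0, 3, 5/2, -7/6, 49/24, -479/120, 6721/720, -120959/5040, …
ICs: h(0) = 0, h′(0) = 3, h′′(0) = 5.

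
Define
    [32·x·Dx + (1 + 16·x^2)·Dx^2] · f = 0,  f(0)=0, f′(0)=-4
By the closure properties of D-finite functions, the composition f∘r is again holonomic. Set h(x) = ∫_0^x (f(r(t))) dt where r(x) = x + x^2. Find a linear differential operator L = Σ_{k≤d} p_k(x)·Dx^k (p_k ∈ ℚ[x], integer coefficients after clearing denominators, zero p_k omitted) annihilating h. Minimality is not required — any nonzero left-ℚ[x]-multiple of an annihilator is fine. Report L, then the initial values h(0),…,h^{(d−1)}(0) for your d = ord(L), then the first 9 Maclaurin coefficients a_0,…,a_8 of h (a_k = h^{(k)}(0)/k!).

L = (-2 + 32·x + 128·x^2 + 192·x^3 + 96·x^4)·Dx^2 + (1 + 2·x + 16·x^2 + 64·x^3 + 80·x^4 + 32·x^5)·Dx^3  (order 3).
h: a_k = 0, 0, -2, -4/3, 16/3, 64/5, -352/15, -3008/21, 256/7, …
ICs: h(0) = 0, h′(0) = 0, h′′(0) = -4.

f: a_k = 0, -4, 0, 64/3, 0, -1024/5, 0, 16384/7, 0, …
h₀=f(r): pull back L_f along r ⇒ L₀.
h=∫h₀ ⇒ L = L₀·Dx.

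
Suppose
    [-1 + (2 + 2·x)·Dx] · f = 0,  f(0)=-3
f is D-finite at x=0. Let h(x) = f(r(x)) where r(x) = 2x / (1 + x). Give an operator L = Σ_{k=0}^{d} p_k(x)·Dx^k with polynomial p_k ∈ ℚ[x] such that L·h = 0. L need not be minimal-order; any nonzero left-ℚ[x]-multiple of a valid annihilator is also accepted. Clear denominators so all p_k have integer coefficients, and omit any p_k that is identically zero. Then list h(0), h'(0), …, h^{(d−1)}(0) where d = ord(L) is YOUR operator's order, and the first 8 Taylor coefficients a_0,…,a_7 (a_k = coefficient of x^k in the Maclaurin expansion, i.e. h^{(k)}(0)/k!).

f: a_k = -3, -3/2, 3/8, -3/16, 15/128, -21/256, 63/1024, -99/2048, …
h₀=f(r): pull back L_f along r ⇒ L₀.
L = -1 + (1 + 4·x + 3·x^2)·Dx  (order 1).
h: a_k = -3, -3, 9/2, -15/2, 111/8, -225/8, 981/16, -2259/16, …
ICs: h(0) = -3.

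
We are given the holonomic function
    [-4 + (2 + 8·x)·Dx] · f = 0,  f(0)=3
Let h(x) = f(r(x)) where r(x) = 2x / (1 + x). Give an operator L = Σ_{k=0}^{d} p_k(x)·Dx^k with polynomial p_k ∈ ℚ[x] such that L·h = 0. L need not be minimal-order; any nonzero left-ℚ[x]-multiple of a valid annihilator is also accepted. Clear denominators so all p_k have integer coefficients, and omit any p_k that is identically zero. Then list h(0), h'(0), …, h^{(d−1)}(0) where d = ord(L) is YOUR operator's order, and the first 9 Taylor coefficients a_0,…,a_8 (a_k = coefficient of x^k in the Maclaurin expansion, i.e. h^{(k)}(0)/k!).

f: a_k = 3, 6, -6, 12, -30, 84, -252, 792, -2574, …
f∘r: x↦r, Dx↦Dx/r' in L_f ⇒ L₀.
L = -4 + (1 + 10·x + 9·x^2)·Dx  (order 1).
h: a_k = 3, 12, -36, 156, -852, 5292, -35460, 249660, -1820340, …
ICs: h(0) = 3.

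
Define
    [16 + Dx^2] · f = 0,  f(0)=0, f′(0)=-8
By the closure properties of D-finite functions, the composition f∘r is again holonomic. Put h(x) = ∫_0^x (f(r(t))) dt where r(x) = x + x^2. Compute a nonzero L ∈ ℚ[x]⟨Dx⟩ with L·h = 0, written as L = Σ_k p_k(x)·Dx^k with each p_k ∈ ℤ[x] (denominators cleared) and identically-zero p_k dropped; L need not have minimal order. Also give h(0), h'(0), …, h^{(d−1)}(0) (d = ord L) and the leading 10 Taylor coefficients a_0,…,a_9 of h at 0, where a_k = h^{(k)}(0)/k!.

L = (16 + 96·x + 192·x^2 + 128·x^3)·Dx - 2·Dx^2 + (1 + 2·x)·Dx^3  (order 3).
h: a_k = 0, 0, -4, -8/3, 16/3, 64/5, 352/45, -64/7, -6464/315, -5632/405, …
ICs: h(0) = 0, h′(0) = 0, h′′(0) = -8.

f: a_k = 0, -8, 0, 64/3, 0, -256/15, 0, 2048/315, 0, -4096/2835, …
h₀=f(r): pull back L_f along r ⇒ L₀.
Integrate: L := L₀·Dx.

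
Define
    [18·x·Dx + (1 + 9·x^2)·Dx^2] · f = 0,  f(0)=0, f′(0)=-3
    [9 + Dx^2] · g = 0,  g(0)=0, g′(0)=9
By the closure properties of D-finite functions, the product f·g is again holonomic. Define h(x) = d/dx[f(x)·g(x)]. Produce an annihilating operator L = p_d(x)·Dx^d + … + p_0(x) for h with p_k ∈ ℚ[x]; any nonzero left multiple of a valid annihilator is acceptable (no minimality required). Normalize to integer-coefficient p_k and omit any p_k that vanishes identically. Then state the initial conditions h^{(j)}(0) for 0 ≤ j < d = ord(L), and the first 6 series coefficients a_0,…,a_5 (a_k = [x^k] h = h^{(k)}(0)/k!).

L = (8910 + 214326·x^2 + 3024621·x^4 + 5668704·x^6 + 6377292·x^8 + 9565938·x^10 + 43046721·x^12) + (5508·x + 207036·x^3 + 1837080·x^5 + 4723920·x^7 + 10628820·x^9 + 19131876·x^11)·Dx + (1080 + 27540·x^2 + 389286·x^4 + 971028·x^6 + 1889568·x^8 + 4251528·x^10 + 9565938·x^12)·Dx^2 + (612·x + 23004·x^3 + 204120·x^5 + 524880·x^7 + 1180980·x^9 + 2125764·x^11)·Dx^3 + (10 + 414·x^2 + 5913·x^4 + 37908·x^6 + 131220·x^8 + 354294·x^10 + 531441·x^12)·Dx^4  (order 4).
h: a_k = 0, -54, 0, 486, 0, -13851/4, …
ICs: h(0) = 0, h′(0) = -54, h′′(0) = 0, h′′′(0) = 2916.

f: a_k = 0, -3, 0, 9, 0, -243/5, …
g: a_k = 0, 9, 0, -27/2, 0, 243/40, …
f·g: L₀ = L_f ⊗_s L_g, ord ≤ 2·2.
h₀' ⇒ L via d/dx closure of L₀.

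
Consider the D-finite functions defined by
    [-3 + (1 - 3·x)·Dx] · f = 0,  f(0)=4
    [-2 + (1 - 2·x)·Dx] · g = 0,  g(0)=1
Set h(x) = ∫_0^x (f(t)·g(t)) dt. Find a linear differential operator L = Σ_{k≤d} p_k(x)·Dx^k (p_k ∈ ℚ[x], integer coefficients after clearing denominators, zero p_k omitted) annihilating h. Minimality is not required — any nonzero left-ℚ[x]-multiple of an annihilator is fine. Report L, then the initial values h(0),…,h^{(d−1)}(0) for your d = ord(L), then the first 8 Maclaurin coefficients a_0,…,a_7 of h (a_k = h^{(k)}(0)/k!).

L = (-5 + 12·x)·Dx + (1 - 5·x + 6·x^2)·Dx^2  (order 2).
h: a_k = 0, 4, 10, 76/3, 65, 844/5, 1330/3, 8236/7, …
ICs: h(0) = 0, h′(0) = 4.

f: a_k = 4, 12, 36, 108, 324, 972, 2916, 8748, …
g: a_k = 1, 2, 4, 8, 16, 32, 64, 128, …
h₀=f·g: eliminate ⇒ L₀, order ≤ 1·1.
Integrate: L := L₀·Dx.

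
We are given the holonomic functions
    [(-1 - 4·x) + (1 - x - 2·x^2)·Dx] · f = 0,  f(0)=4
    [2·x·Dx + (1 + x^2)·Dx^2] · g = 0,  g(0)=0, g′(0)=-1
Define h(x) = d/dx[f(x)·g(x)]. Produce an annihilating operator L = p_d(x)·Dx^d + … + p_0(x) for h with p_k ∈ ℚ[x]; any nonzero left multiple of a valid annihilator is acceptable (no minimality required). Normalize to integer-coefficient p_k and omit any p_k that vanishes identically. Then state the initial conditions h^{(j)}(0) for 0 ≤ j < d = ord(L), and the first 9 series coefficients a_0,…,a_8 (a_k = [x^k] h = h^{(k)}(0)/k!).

L = (18 + 90·x^2 + 48·x^3 + 144·x^4) + (7 + 30·x + 27·x^2 + 82·x^3 + 48·x^4 + 96·x^5)·Dx + (-2 + x - 3·x^2 + 9·x^3 + 11·x^4 + 8·x^5 + 12·x^6)·Dx^2  (order 2).
h: a_k = -4, -8, -32, -224/3, -204, -2344/5, -16712/15, -17664/7, -199772/35, …
ICs: h(0) = -4, h′(0) = -8.

f: a_k = 4, 4, 12, 20, 44, 84, 172, 340, 684, …
g: a_k = 0, -1, 0, 1/3, 0, -1/5, 0, 1/7, 0, …
L₀ := L_f ⊗_s L_g (sym. prod.), ord ≤ 2.
h=h₀': d/dx-closure on L₀ ⇒ L.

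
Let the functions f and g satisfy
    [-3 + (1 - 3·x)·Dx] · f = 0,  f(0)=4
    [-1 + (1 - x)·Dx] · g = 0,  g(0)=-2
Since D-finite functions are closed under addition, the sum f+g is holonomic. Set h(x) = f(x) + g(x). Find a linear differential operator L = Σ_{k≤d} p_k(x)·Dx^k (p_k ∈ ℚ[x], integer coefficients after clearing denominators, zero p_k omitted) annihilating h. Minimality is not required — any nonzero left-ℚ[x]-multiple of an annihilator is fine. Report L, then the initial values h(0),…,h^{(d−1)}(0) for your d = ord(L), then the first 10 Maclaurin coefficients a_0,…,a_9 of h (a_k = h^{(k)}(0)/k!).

L = -6 + (8 - 12·x)·Dx + (-1 + 4·x - 3·x^2)·Dx^2  (order 2).
h: a_k = 2, 10, 34, 106, 322, 970, 2914, 8746, 26242, 78730, …
ICs: h(0) = 2, h′(0) = 10.

f: a_k = 4, 12, 36, 108, 324, 972, 2916, 8748, 26244, 78732, …
g: a_k = -2, -2, -2, -2, -2, -2, -2, -2, -2, -2, …
L₀ := lclm(L_f,L_g); ord L₀ ≤ 1+1.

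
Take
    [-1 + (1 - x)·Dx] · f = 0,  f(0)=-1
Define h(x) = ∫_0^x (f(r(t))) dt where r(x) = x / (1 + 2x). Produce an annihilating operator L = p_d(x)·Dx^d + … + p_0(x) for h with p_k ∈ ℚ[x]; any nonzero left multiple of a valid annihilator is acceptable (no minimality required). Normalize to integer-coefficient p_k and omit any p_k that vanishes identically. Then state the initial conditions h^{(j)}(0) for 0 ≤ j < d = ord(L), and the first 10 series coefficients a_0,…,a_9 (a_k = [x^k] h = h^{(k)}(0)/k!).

f: a_k = -1, -1, -1, -1, -1, -1, -1, -1, -1, -1, …
L₀ from L_f via x↦r, Dx↦r'^{-1}Dx.
Integrate: L := L₀·Dx.
L = -Dx + (1 + 3·x + 2·x^2)·Dx^2  (order 2).
h: a_k = 0, -1, -1/2, 1/3, -1/4, 1/5, -1/6, 1/7, -1/8, 1/9, …
ICs: h(0) = 0, h′(0) = -1.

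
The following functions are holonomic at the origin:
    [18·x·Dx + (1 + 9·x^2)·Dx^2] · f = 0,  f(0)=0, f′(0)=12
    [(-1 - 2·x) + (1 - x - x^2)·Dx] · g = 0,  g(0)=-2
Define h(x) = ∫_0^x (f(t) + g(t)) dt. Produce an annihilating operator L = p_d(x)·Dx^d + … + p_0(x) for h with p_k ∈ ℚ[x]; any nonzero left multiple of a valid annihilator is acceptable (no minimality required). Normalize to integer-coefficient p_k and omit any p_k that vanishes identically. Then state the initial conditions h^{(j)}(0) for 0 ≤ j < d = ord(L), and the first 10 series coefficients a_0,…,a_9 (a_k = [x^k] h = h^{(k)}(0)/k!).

L = (36 - 144·x - 1440·x^2 - 2376·x^3 - 3186·x^4 - 486·x^6)·Dx^2 + (-18 - 24·x + 108·x^2 - 444·x^3 - 2313·x^4 - 2178·x^5 - 243·x^6 - 486·x^7)·Dx^3 + (2 + 10·x + 34·x^2 + 48·x^3 + 123·x^4 - 387·x^5 - 198·x^6 - 81·x^7 - 81·x^8)·Dx^4  (order 4).
h: a_k = 0, -2, 5, -4/3, -21/2, -2, 446/15, -26/7, -4521/28, -68/9, …
ICs: h(0) = 0, h′(0) = -2, h′′(0) = 10, h′′′(0) = -8.

f: a_k = 0, 12, 0, -36, 0, 972/5, 0, -8748/7, 0, 8748, …
g: a_k = -2, -2, -4, -6, -10, -16, -26, -42, -68, -110, …
L₀ := lclm(L_f,L_g); ord L₀ ≤ 2+1.
h=∫₀ˣh₀: take L = L₀·Dx.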